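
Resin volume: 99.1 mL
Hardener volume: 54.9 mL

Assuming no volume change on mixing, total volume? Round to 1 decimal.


V_total = 99.1 + 54.9 = 154.0 mL

154.0


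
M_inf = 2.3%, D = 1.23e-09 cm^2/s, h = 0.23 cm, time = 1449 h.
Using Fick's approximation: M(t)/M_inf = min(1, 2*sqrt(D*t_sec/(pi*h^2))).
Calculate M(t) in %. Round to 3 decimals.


t = 5216400 s
ratio = min(1, 2*sqrt(1.23e-09*5216400/(pi*0.0529)))
= 0.392975
M(t) = 2.3 * 0.392975 = 0.904%

0.904


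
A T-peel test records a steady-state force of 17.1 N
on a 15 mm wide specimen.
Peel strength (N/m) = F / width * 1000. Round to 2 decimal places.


Peel strength = 17.1 / 15 * 1000
= 1140.00 N/m

1140.00


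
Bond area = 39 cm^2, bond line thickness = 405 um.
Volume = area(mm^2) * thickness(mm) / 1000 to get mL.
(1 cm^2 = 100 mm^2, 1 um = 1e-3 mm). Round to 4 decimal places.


area_mm2 = 39 * 100 = 3900
blt_mm = 405 * 1e-3 = 0.405
vol_mm3 = 3900 * 0.405 = 1579.5
vol_mL = 1579.5 / 1000 = 1.5795 mL

1.5795


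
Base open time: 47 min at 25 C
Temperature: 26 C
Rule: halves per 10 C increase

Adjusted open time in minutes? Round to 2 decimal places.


Acceleration = 2^((26-25)/10) = 1.0718
Open time = 47 / 1.0718 = 43.85 min

43.85


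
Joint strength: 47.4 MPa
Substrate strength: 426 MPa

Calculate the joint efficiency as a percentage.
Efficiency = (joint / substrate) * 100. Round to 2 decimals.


Efficiency = (47.4 / 426) * 100 = 11.13%

11.13


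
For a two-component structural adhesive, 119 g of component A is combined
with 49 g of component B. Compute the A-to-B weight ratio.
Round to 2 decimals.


Weight ratio A:B = 119 / 49
= 2.43

2.43


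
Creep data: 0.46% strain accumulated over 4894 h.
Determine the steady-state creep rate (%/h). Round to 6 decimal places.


Rate = 0.46 / 4894 = 0.000094 %/h

0.000094


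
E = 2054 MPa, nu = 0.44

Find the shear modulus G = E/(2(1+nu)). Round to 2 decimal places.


G = 2054 / (2 * 1.44)
= 713.19 MPa

713.19


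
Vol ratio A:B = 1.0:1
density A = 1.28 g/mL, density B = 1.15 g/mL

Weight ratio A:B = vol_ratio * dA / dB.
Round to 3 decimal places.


Weight ratio = 1.0 * 1.28 / 1.15
= 1.113

1.113


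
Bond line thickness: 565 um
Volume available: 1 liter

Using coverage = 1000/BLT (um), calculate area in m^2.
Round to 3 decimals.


1 L = 1e6 mm^3, thickness = 565 um = 0.565 mm
Area = 1e6 / 0.565 mm^2 = (1e6 / 0.565) / 1e6 m^2 = 1000 / 565 m^2
= 1.770 m^2

1.770


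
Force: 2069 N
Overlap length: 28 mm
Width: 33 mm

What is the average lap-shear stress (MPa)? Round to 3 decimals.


Average shear stress = F / (overlap * width)
= 2069 / (28 * 33)
= 2.239 MPa

2.239


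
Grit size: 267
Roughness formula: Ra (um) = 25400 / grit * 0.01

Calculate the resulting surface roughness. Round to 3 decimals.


Ra = 25400 / 267 * 0.01
= 0.951 um

0.951


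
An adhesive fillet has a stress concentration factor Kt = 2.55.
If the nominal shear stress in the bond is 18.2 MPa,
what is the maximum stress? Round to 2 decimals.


Max stress = 18.2 * 2.55 = 46.41 MPa

46.41


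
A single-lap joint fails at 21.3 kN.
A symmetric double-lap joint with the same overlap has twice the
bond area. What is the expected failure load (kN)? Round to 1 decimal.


Double-lap load = 2 * 21.3 = 42.6 kN

42.6


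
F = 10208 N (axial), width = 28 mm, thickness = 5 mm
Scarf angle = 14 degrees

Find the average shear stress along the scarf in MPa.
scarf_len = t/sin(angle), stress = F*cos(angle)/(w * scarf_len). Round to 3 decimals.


scarf_len = 5/sin(14 deg) = 20.6678
cos(14 deg) = 0.970296
stress = 10208*0.970296/(28*20.6678) = 17.116 MPa

17.116


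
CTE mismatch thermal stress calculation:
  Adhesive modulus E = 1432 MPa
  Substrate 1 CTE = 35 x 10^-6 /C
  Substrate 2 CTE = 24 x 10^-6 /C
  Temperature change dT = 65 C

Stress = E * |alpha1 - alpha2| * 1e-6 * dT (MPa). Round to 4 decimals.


delta_alpha = |35 - 24| = 11 x 10^-6/C
Stress = 1432 * 11e-6 * 65
= 1.0239 MPa

1.0239


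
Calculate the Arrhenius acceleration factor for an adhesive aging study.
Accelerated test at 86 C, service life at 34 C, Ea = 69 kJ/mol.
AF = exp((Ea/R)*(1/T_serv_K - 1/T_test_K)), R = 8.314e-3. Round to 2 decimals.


T_test = 359.15 K, T_serv = 307.15 K
Ea/R = 69 / 0.008314 = 8299.25
AF = exp(8299.25 * (1/307.15 - 1/359.15))
= 50.01

50.01


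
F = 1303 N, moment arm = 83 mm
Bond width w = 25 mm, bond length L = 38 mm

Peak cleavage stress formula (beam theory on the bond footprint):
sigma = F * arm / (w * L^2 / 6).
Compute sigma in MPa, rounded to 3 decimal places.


sigma = (1303 * 83) / (25 * 1444 / 6)
= 108149 * 6 / 36100
= 648894 / 36100
= 17.975 MPa

17.975


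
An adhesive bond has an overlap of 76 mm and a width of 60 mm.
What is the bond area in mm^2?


Bond area = overlap * width
= 76 * 60
= 4560 mm^2

4560


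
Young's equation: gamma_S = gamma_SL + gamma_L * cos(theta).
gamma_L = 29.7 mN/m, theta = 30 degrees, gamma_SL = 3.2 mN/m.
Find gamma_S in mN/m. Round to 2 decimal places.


cos(30 deg) = 0.866025
gamma_S = 3.2 + 29.7 * 0.866025
= 28.92 mN/m

28.92


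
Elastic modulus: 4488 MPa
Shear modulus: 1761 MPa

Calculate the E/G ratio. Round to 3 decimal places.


E / G = 4488 / 1761 = 2.549

2.549


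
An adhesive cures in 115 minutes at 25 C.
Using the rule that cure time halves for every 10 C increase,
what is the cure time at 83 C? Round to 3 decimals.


Factor = 2^((83 - 25) / 10) = 55.7152
Cure time = 115 / 55.7152
= 2.064 minutes

2.064


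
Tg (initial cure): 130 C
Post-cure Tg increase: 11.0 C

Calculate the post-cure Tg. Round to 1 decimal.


Post-cure Tg = 130 + 11.0 = 141.0 C

141.0


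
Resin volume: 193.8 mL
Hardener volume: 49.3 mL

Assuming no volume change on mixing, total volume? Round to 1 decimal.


V_total = 193.8 + 49.3 = 243.1 mL

243.1


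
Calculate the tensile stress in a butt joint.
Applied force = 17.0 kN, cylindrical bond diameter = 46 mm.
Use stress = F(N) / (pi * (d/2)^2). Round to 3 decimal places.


A = pi * 23.0^2 = 1661.9025 mm^2
sigma = 17000.0 / 1661.9025 = 10.229 MPa

10.229


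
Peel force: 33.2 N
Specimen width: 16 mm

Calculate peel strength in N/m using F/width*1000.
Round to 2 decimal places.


Peel strength = 33.2 / 16 * 1000 = 2075.00 N/m

2075.00


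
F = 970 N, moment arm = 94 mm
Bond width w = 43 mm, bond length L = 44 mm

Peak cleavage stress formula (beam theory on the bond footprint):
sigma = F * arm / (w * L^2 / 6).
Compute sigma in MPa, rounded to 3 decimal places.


sigma = (970 * 94) / (43 * 1936 / 6)
= 91180 * 6 / 83248
= 547080 / 83248
= 6.572 MPa

6.572


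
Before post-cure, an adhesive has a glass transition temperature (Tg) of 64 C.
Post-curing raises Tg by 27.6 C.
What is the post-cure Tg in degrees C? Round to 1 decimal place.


Tg_post = Tg_base + delta_Tg
= 64 + 27.6
= 91.6 C

91.6


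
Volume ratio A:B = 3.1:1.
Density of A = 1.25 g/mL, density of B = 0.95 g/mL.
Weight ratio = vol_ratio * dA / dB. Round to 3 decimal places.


Wt ratio = 3.1 * 1.25 / 0.95
= 4.079

4.079


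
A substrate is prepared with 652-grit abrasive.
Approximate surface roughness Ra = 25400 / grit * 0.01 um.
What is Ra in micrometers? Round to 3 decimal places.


Ra = 25400 / 652 * 0.01 = 0.390 um

0.390


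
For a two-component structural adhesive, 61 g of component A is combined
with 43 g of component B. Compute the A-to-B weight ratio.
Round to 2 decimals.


Weight ratio A:B = 61 / 43
= 1.42

1.42


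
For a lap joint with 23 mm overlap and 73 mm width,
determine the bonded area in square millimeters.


Area = 23 * 73 = 1679 mm^2

1679


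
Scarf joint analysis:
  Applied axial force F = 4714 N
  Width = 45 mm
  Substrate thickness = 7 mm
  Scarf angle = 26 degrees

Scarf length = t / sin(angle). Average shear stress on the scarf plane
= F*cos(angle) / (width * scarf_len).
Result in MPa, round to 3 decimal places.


Scarf length = 7 / sin(26 deg) = 15.9682 mm
cos(26 deg) = 0.898794
Shear = 4714 * 0.898794 / (45 * 15.9682)
= 5.896 MPa

5.896


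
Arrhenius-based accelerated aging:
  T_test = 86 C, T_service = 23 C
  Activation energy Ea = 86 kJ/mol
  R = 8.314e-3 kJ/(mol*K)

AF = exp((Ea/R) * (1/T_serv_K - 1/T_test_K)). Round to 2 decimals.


T_test_K = 359.15, T_serv_K = 296.15
AF = exp((86/8.314e-3) * (1/296.15 - 1/359.15))
= 458.02

458.02


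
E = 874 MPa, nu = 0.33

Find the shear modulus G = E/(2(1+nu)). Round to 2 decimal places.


G = 874 / (2 * 1.33)
= 328.57 MPa

328.57


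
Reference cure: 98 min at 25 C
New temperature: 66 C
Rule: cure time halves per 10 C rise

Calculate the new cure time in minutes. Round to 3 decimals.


factor = 2^((66-25)/10) = 17.1484
t_new = 98 / 17.1484 = 5.715 min

5.715


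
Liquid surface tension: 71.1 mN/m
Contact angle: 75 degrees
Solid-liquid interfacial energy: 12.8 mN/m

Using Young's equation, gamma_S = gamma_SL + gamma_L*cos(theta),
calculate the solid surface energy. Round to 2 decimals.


gamma_S = 12.8 + 71.1 * cos(75)
= 31.20 mN/m

31.20


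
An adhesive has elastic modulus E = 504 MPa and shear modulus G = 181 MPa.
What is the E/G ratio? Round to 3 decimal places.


E/G = 504 / 181 = 2.785

2.785


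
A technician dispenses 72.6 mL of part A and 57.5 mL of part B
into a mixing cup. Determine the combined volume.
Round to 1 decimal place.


Combined volume = 72.6 + 57.5
= 130.1 mL

130.1


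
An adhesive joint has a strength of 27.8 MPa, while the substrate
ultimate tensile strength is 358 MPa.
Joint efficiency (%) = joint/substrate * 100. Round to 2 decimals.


Efficiency = 27.8 / 358 * 100
= 7.77%

7.77


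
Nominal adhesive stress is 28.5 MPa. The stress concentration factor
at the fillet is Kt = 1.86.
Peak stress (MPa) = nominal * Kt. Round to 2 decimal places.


Peak = 28.5 * 1.86 = 53.01 MPa

53.01


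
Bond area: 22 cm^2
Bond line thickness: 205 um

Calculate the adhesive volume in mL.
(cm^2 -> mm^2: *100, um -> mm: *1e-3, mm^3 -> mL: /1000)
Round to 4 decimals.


V = 22*100 * 205*1e-3 / 1000
= 0.4510 mL

0.4510


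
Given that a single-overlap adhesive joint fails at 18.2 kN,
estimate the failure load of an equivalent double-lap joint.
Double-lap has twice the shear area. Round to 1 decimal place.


Double-lap factor = 2
Expected load = 18.2 * 2 = 36.4 kN

36.4


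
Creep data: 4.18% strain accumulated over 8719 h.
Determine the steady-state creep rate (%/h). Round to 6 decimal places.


Rate = 4.18 / 8719 = 0.000479 %/h

0.000479


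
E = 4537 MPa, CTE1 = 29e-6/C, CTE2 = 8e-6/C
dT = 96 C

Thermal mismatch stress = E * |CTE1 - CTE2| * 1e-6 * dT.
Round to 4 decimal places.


= 4537 * 21e-6 * 96
= 9.1466 MPa

9.1466


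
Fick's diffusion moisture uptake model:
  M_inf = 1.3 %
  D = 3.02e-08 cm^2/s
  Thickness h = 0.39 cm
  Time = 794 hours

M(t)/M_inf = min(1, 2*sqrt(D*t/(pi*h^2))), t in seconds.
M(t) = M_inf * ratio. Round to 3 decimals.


t_sec = 794 * 3600 = 2858400
ratio = 2*sqrt(3.02e-08*2858400/(pi*0.39^2))
= min(1, 0.850071)
= 0.850071
M(t) = 1.3 * 0.850071 = 1.105 %

1.105


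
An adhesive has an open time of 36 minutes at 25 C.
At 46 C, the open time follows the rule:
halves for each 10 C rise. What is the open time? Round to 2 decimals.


Factor = 2^((46-25)/10) = 4.2871
Open time = 36 / 4.2871 = 8.40 min

8.40


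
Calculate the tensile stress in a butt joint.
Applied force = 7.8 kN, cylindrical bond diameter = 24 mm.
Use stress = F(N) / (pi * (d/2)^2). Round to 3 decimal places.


A = pi * 12.0^2 = 452.3893 mm^2
sigma = 7800.0 / 452.3893 = 17.242 MPa

17.242


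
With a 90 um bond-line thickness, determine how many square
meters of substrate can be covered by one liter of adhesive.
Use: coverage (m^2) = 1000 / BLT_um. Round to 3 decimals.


Coverage = 1000 / 90 = 11.111 m^2

11.111


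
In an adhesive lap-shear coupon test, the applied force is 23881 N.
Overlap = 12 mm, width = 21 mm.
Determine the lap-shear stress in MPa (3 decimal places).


stress = F / (overlap * width)
= 23881 / (12 * 21)
= 94.766 MPa

94.766


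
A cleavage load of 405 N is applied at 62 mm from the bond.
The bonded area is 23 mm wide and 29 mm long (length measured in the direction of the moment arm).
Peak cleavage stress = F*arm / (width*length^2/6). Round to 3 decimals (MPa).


Moment = 405 * 62 = 25110 N*mm
Section modulus = 23 * 841 / 6 = 19343 / 6 mm^3
Stress = 25110 / (19343 / 6) = 150660 / 19343
= 7.789 MPa

7.789


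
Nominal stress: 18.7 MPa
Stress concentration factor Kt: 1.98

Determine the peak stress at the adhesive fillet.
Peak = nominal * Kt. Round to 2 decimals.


Peak stress = 18.7 * 1.98
= 37.03 MPa

37.03


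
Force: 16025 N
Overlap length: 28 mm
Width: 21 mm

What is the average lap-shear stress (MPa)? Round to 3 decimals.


Average shear stress = F / (overlap * width)
= 16025 / (28 * 21)
= 27.253 MPa

27.253


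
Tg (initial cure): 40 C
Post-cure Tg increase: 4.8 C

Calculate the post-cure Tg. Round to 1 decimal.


Post-cure Tg = 40 + 4.8 = 44.8 C

44.8


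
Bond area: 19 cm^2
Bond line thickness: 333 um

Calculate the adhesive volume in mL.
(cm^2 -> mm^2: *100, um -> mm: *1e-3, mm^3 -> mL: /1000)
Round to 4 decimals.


V = 19*100 * 333*1e-3 / 1000
= 0.6327 mL

0.6327


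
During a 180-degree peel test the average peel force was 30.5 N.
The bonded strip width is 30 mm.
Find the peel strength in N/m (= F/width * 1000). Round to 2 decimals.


Peel strength = F/width * 1000
= 30.5 / 30 * 1000
= 1016.67 N/m

1016.67


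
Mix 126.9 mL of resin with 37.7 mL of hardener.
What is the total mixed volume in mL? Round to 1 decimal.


Total = 126.9 + 37.7 = 164.6 mL

164.6


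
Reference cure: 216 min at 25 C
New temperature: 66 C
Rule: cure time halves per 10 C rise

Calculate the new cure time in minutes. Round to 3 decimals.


factor = 2^((66-25)/10) = 17.1484
t_new = 216 / 17.1484 = 12.596 min

12.596


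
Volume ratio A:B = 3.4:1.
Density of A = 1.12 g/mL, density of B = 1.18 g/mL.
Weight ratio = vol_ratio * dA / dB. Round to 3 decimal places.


Wt ratio = 3.4 * 1.12 / 1.18
= 3.227

3.227


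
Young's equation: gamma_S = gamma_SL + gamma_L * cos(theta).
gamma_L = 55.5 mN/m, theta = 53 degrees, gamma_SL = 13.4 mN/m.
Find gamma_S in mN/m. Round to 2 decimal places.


cos(53 deg) = 0.601815
gamma_S = 13.4 + 55.5 * 0.601815
= 46.80 mN/m

46.80


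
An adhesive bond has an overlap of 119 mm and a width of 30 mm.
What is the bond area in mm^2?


Bond area = overlap * width
= 119 * 30
= 3570 mm^2

3570


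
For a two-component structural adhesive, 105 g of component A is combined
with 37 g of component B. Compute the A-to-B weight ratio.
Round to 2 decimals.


Weight ratio A:B = 105 / 37
= 2.84

2.84


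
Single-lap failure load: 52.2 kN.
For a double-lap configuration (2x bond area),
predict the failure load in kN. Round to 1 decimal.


Failure load = 52.2 * 2 = 104.4 kN

104.4


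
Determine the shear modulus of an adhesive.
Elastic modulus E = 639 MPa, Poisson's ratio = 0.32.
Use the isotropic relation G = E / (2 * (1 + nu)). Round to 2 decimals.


G = 639 / (2*(1+0.32)) = 639 / 2.64
= 242.05 MPa

242.05


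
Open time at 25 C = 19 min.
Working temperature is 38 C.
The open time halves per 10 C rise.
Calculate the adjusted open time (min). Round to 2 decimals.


factor = 2^((38 - 25) / 10) = 2.4623
ot = 19 / 2.4623 = 7.72 min

7.72


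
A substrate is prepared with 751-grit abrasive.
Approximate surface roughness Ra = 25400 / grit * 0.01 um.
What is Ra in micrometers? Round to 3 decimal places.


Ra = 25400 / 751 * 0.01 = 0.338 um

0.338


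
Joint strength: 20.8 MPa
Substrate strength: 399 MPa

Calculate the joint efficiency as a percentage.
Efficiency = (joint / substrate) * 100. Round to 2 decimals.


Efficiency = (20.8 / 399) * 100 = 5.21%

5.21


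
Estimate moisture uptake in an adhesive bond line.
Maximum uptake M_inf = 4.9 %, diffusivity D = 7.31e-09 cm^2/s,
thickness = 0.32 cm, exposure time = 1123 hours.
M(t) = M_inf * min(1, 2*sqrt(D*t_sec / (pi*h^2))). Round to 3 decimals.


Convert time: 1123 h = 4042800 s
ratio = min(1, 2*sqrt(7.31e-09*4042800/(pi*0.32^2)))
= 0.606185
M(t) = 4.9 * 0.606185 = 2.970%

2.970


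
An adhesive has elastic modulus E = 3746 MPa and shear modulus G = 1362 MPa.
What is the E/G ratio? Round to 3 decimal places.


E/G = 3746 / 1362 = 2.750

2.750


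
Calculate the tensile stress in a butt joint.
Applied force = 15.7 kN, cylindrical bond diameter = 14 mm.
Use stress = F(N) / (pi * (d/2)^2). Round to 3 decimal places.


A = pi * 7.0^2 = 153.9380 mm^2
sigma = 15700.0 / 153.9380 = 101.989 MPa

101.989


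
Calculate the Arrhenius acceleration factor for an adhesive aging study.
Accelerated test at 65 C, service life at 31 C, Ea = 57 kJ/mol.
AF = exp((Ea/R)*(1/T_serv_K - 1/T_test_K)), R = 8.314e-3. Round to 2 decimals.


T_test = 338.15 K, T_serv = 304.15 K
Ea/R = 57 / 0.008314 = 6855.91
AF = exp(6855.91 * (1/304.15 - 1/338.15))
= 9.65

9.65


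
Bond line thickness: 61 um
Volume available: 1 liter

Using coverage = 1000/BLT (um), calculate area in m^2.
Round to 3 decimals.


1 L = 1e6 mm^3, thickness = 61 um = 0.061 mm
Area = 1e6 / 0.061 mm^2 = (1e6 / 0.061) / 1e6 m^2 = 1000 / 61 m^2
= 16.393 m^2

16.393


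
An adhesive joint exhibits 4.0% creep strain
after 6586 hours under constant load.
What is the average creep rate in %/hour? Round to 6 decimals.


Creep rate = strain / time
= 4.0 / 6586
= 0.000607 %/h

0.000607


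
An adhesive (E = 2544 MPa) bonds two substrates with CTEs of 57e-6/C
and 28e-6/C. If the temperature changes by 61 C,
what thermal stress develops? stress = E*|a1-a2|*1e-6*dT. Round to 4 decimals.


Stress = 2544 * |57 - 28| * 1e-6 * 61
= 4.5003 MPa

4.5003


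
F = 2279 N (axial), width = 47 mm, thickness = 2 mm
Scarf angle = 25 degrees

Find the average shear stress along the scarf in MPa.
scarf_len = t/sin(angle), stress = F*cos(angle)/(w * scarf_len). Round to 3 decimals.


scarf_len = 2/sin(25 deg) = 4.7324
cos(25 deg) = 0.906308
stress = 2279*0.906308/(47*4.7324) = 9.286 MPa

9.286


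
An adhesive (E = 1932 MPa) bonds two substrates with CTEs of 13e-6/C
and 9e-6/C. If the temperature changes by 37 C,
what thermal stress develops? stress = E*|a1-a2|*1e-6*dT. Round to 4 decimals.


Stress = 1932 * |13 - 9| * 1e-6 * 37
= 0.2859 MPa

0.2859


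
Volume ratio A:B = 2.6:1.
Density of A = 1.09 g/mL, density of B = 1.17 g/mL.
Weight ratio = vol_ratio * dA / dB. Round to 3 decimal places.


Wt ratio = 2.6 * 1.09 / 1.17
= 2.422

2.422


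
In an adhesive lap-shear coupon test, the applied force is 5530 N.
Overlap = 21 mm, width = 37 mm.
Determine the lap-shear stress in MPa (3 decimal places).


stress = F / (overlap * width)
= 5530 / (21 * 37)
= 7.117 MPa

7.117


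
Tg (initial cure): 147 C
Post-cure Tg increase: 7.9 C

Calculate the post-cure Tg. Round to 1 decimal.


Post-cure Tg = 147 + 7.9 = 154.9 C

154.9


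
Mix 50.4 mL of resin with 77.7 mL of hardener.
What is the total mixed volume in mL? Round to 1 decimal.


Total = 50.4 + 77.7 = 128.1 mL

128.1


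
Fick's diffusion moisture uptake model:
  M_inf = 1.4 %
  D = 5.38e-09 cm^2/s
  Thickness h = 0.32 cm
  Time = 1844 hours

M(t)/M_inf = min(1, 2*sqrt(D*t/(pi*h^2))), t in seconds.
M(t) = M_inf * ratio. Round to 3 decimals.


t_sec = 1844 * 3600 = 6638400
ratio = 2*sqrt(5.38e-09*6638400/(pi*0.32^2))
= min(1, 0.666389)
= 0.666389
M(t) = 1.4 * 0.666389 = 0.933 %

0.933


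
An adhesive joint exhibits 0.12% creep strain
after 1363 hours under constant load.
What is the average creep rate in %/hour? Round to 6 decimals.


Creep rate = strain / time
= 0.12 / 1363
= 0.000088 %/h

0.000088


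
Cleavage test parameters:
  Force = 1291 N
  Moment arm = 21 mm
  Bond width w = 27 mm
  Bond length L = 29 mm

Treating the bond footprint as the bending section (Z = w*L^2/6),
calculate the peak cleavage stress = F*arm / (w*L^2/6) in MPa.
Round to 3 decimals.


M = 1291 * 21 = 27111 N*mm
Z = 27 * 29^2 / 6 = 22707 / 6 mm^3
sigma = M / Z = 6 * 27111 / 22707 = 162666 / 22707
= 7.164 MPa

7.164


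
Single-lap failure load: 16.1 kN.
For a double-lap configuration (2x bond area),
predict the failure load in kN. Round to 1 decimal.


Failure load = 16.1 * 2 = 32.2 kN

32.2


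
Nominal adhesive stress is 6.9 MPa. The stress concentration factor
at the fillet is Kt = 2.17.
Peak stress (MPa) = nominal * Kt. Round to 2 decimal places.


Peak = 6.9 * 2.17 = 14.97 MPa

14.97


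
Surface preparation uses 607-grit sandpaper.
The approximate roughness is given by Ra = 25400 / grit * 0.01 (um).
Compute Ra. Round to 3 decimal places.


Ra = 25400 / 607 * 0.01
= 254 / 607
= 0.418 um

0.418


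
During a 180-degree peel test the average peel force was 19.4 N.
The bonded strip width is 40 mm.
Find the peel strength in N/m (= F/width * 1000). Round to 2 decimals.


Peel strength = F/width * 1000
= 19.4 / 40 * 1000
= 485.00 N/m

485.00


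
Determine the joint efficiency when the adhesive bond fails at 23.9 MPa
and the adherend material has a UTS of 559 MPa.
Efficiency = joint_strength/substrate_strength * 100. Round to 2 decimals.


Joint efficiency = 23.9 / 559 * 100
= 4.28%

4.28


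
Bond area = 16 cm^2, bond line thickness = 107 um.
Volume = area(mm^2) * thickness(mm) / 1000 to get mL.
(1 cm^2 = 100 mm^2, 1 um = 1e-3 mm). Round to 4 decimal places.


area_mm2 = 16 * 100 = 1600
blt_mm = 107 * 1e-3 = 0.107
vol_mm3 = 1600 * 0.107 = 171.2
vol_mL = 171.2 / 1000 = 0.1712 mL

0.1712


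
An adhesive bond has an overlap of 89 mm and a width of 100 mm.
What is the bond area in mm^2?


Bond area = overlap * width
= 89 * 100
= 8900 mm^2

8900


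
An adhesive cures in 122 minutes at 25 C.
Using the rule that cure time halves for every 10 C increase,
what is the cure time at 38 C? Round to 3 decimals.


Factor = 2^((38 - 25) / 10) = 2.4623
Cure time = 122 / 2.4623
= 49.547 minutes

49.547


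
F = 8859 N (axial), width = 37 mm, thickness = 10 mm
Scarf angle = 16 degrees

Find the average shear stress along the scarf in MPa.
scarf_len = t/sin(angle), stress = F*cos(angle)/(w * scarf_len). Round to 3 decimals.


scarf_len = 10/sin(16 deg) = 36.2796
cos(16 deg) = 0.961262
stress = 8859*0.961262/(37*36.2796) = 6.344 MPa

6.344


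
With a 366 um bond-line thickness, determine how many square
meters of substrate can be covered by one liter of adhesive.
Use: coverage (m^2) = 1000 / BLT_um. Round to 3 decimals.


Coverage = 1000 / 366 = 2.732 m^2

2.732


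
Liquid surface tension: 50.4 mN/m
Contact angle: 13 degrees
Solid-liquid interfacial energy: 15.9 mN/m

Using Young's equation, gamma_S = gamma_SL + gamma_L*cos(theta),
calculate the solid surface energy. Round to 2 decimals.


gamma_S = 15.9 + 50.4 * cos(13)
= 65.01 mN/m

65.01


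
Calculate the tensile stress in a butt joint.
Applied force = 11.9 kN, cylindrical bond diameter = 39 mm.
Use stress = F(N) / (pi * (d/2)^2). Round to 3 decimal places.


A = pi * 19.5^2 = 1194.5906 mm^2
sigma = 11900.0 / 1194.5906 = 9.962 MPa

9.962


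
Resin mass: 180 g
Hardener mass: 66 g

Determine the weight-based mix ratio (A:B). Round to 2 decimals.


Ratio = 180 / 66 = 2.73

2.73


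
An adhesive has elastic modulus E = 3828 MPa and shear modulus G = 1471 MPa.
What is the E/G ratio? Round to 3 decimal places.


E/G = 3828 / 1471 = 2.602

2.602


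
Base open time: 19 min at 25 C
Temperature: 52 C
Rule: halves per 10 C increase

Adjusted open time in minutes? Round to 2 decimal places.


Acceleration = 2^((52-25)/10) = 6.4980
Open time = 19 / 6.4980 = 2.92 min

2.92


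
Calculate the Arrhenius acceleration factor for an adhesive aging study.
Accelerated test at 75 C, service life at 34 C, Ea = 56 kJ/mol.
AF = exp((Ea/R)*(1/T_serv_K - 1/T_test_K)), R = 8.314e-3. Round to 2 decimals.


T_test = 348.15 K, T_serv = 307.15 K
Ea/R = 56 / 0.008314 = 6735.63
AF = exp(6735.63 * (1/307.15 - 1/348.15))
= 13.23

13.23


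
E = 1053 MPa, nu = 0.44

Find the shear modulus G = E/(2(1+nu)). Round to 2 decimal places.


G = 1053 / (2 * 1.44)
= 365.63 MPa

365.63


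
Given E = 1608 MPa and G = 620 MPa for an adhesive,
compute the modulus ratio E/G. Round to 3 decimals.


E/G ratio = 1608 / 620 = 2.594

2.594


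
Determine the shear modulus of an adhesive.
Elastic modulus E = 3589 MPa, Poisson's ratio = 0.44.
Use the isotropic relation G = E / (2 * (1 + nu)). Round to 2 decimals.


G = 3589 / (2*(1+0.44)) = 3589 / 2.88
= 1246.18 MPa

1246.18


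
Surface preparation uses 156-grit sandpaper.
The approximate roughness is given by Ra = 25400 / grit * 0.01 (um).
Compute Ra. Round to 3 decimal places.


Ra = 25400 / 156 * 0.01
= 254 / 156
= 1.628 um

1.628


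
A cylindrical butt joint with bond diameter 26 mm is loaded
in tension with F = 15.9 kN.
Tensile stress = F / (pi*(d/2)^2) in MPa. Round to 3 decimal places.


Area = pi * (26/2)^2 = 530.9292 mm^2
Stress = 15.9*1000 / 530.9292
= 29.947 MPa

29.947


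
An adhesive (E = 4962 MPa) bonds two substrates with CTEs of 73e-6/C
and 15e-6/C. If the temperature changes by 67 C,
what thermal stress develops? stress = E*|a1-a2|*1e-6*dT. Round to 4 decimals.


Stress = 4962 * |73 - 15| * 1e-6 * 67
= 19.2823 MPa

19.2823


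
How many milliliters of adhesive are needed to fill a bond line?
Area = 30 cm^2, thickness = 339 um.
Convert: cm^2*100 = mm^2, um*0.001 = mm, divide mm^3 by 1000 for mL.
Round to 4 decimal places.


= (30 * 100) * (339 * 0.001) / 1000
= 1.0170 mL

1.0170


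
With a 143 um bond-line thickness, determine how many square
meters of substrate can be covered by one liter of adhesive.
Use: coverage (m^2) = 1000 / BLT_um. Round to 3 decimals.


Coverage = 1000 / 143 = 6.993 m^2

6.993


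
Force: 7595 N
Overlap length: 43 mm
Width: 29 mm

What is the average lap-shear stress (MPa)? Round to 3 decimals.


Average shear stress = F / (overlap * width)
= 7595 / (43 * 29)
= 6.091 MPa

6.091


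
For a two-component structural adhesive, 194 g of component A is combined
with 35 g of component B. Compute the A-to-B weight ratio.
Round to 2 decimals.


Weight ratio A:B = 194 / 35
= 5.54

5.54


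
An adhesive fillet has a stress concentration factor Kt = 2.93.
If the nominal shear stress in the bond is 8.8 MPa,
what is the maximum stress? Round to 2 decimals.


Max stress = 8.8 * 2.93 = 25.78 MPa

25.78


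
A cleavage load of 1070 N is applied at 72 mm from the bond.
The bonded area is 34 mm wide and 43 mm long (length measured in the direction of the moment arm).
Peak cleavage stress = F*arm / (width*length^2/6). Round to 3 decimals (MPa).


Moment = 1070 * 72 = 77040 N*mm
Section modulus = 34 * 1849 / 6 = 62866 / 6 mm^3
Stress = 77040 / (62866 / 6) = 462240 / 62866
= 7.353 MPa

7.353


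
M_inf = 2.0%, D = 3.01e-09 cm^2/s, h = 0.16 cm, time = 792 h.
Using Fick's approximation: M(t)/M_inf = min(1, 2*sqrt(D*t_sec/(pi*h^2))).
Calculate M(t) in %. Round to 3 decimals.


t = 2851200 s
ratio = min(1, 2*sqrt(3.01e-09*2851200/(pi*0.0256)))
= 0.653329
M(t) = 2.0 * 0.653329 = 1.307%

1.307


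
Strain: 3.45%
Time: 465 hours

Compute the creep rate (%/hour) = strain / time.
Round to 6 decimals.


Creep rate = 3.45 / 465
= 0.007419 %/h

0.007419


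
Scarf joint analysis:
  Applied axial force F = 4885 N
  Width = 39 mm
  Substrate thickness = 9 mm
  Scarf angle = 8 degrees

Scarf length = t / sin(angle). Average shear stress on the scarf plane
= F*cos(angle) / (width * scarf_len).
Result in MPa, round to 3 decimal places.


Scarf length = 9 / sin(8 deg) = 64.6677 mm
cos(8 deg) = 0.990268
Shear = 4885 * 0.990268 / (39 * 64.6677)
= 1.918 MPa

1.918


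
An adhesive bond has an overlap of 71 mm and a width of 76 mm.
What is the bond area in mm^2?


Bond area = overlap * width
= 71 * 76
= 5396 mm^2

5396


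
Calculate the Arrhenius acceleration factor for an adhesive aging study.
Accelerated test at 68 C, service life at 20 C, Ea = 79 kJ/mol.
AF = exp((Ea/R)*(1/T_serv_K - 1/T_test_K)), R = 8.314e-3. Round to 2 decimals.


T_test = 341.15 K, T_serv = 293.15 K
Ea/R = 79 / 0.008314 = 9502.04
AF = exp(9502.04 * (1/293.15 - 1/341.15))
= 95.64

95.64


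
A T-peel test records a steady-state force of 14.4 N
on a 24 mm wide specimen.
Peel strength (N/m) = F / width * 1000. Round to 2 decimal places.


Peel strength = 14.4 / 24 * 1000
= 600.00 N/m

600.00


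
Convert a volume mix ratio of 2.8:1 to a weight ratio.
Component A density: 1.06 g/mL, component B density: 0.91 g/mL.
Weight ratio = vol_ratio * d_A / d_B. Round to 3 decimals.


= 2.8 * 1.06 / 0.91 = 3.262

3.262


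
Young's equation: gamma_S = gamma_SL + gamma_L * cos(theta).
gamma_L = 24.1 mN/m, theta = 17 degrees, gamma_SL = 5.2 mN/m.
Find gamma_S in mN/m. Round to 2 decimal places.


cos(17 deg) = 0.956305
gamma_S = 5.2 + 24.1 * 0.956305
= 28.25 mN/m

28.25


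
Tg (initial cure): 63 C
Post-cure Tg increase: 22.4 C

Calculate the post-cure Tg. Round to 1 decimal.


Post-cure Tg = 63 + 22.4 = 85.4 C

85.4


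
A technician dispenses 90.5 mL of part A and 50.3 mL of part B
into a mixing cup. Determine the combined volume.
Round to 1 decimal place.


Combined volume = 90.5 + 50.3
= 140.8 mL

140.8


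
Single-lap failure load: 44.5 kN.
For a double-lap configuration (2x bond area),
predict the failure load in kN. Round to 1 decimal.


Failure load = 44.5 * 2 = 89.0 kN

89.0


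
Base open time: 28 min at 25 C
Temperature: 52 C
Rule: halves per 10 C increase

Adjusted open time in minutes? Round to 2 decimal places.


Acceleration = 2^((52-25)/10) = 6.4980
Open time = 28 / 6.4980 = 4.31 min

4.31


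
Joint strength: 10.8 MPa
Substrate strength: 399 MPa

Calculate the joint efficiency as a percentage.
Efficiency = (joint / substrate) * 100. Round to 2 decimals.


Efficiency = (10.8 / 399) * 100 = 2.71%

2.71


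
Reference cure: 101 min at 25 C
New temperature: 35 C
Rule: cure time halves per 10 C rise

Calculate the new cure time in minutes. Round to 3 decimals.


factor = 2^((35-25)/10) = 2.0000
t_new = 101 / 2.0000 = 50.500 min

50.500


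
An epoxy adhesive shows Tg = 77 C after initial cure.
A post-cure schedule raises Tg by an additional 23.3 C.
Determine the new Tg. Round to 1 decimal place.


New Tg = 77 + 23.3
= 100.3 C

100.3


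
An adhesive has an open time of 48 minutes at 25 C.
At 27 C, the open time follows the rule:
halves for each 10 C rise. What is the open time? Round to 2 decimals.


Factor = 2^((27-25)/10) = 1.1487
Open time = 48 / 1.1487 = 41.79 min

41.79


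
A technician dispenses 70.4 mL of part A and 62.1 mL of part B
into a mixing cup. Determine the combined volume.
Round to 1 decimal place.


Combined volume = 70.4 + 62.1
= 132.5 mL

132.5


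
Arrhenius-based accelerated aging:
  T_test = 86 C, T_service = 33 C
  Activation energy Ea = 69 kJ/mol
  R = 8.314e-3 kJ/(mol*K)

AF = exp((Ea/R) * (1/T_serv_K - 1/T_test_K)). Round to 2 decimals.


T_test_K = 359.15, T_serv_K = 306.15
AF = exp((69/8.314e-3) * (1/306.15 - 1/359.15))
= 54.62

54.62


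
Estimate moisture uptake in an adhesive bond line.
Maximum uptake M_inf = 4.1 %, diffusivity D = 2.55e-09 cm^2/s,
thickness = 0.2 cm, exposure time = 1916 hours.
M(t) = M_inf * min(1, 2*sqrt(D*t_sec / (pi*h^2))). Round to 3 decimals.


Convert time: 1916 h = 6897600 s
ratio = min(1, 2*sqrt(2.55e-09*6897600/(pi*0.2^2)))
= 0.748246
M(t) = 4.1 * 0.748246 = 3.068%

3.068


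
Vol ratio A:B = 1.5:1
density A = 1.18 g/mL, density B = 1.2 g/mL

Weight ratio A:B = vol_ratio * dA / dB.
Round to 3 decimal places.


Weight ratio = 1.5 * 1.18 / 1.2
= 1.475

1.475


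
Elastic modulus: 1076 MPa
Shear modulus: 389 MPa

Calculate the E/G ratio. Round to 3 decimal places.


E / G = 1076 / 389 = 2.766

2.766


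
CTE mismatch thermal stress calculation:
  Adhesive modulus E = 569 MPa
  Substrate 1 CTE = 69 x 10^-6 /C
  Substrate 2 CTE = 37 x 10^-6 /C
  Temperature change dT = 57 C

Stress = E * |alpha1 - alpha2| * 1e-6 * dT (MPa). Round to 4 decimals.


delta_alpha = |69 - 37| = 32 x 10^-6/C
Stress = 569 * 32e-6 * 57
= 1.0379 MPa

1.0379


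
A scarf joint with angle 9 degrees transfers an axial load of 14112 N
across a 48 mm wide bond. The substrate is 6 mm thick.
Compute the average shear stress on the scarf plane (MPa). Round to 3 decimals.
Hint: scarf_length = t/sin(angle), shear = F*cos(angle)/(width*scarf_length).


scarf_length = 6 / sin(9 deg) = 38.3547 mm
cos(9 deg) = 0.987688
shear stress = 14112 * 0.987688 / (48 * 38.3547)
= 7.571 MPa

7.571


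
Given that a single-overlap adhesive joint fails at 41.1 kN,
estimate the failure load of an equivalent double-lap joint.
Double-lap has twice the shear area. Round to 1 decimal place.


Double-lap factor = 2
Expected load = 41.1 * 2 = 82.2 kN

82.2


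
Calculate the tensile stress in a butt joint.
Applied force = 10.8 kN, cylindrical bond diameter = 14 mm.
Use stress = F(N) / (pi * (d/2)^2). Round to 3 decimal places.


A = pi * 7.0^2 = 153.9380 mm^2
sigma = 10800.0 / 153.9380 = 70.158 MPa

70.158


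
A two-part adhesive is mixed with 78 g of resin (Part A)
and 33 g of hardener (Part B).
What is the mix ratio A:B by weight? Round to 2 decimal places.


Mix ratio = mass_A / mass_B
= 78 / 33
= 2.36

2.36


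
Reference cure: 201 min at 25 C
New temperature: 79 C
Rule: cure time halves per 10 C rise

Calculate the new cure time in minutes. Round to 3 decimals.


factor = 2^((79-25)/10) = 42.2243
t_new = 201 / 42.2243 = 4.760 min

4.760


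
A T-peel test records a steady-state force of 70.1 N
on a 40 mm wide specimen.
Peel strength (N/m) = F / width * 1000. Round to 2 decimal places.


Peel strength = 70.1 / 40 * 1000
= 1752.50 N/m

1752.50


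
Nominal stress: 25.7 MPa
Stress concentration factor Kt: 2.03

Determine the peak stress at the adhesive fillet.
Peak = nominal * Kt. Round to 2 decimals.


Peak stress = 25.7 * 2.03
= 52.17 MPa

52.17


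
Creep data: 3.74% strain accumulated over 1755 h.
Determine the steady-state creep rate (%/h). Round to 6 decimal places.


Rate = 3.74 / 1755 = 0.002131 %/h

0.002131


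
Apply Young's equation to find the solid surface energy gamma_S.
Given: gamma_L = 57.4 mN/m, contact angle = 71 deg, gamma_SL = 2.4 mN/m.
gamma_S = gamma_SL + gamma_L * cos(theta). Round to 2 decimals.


theta_rad = 71 * pi/180 = 1.239184
gamma_S = 2.4 + 57.4 * cos(1.239184)
= 21.09 mN/m

21.09


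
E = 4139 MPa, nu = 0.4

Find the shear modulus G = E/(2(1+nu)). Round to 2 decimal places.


G = 4139 / (2 * 1.40)
= 1478.21 MPa

1478.21


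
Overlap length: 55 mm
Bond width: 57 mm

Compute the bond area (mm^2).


Bond area = 55 * 57 = 3135 mm^2

3135


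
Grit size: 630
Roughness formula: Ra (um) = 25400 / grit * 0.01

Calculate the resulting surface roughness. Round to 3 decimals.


Ra = 25400 / 630 * 0.01
= 0.403 um

0.403


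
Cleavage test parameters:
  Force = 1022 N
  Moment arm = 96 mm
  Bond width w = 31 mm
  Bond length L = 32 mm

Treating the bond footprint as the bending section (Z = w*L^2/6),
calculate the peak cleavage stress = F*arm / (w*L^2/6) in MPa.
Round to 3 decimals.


M = 1022 * 96 = 98112 N*mm
Z = 31 * 32^2 / 6 = 31744 / 6 mm^3
sigma = M / Z = 6 * 98112 / 31744 = 588672 / 31744
= 18.544 MPa

18.544


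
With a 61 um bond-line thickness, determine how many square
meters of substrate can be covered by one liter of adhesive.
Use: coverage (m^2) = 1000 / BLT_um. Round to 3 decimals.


Coverage = 1000 / 61 = 16.393 m^2

16.393


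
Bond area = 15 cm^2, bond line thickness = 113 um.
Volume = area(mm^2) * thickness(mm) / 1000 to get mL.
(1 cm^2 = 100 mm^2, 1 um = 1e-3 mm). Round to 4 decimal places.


area_mm2 = 15 * 100 = 1500
blt_mm = 113 * 1e-3 = 0.113
vol_mm3 = 1500 * 0.113 = 169.5
vol_mL = 169.5 / 1000 = 0.1695 mL

0.1695


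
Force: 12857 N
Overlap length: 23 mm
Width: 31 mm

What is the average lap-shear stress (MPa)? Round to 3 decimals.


Average shear stress = F / (overlap * width)
= 12857 / (23 * 31)
= 18.032 MPa

18.032


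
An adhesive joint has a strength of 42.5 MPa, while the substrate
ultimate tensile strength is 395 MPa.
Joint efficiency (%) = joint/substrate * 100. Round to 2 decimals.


Efficiency = 42.5 / 395 * 100
= 10.76%

10.76


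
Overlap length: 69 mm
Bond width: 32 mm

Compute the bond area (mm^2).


Bond area = 69 * 32 = 2208 mm^2

2208


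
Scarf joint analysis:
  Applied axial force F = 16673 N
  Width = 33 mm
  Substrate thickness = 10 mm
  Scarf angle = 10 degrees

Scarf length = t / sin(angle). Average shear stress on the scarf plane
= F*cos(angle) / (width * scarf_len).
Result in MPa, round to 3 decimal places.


Scarf length = 10 / sin(10 deg) = 57.5877 mm
cos(10 deg) = 0.984808
Shear = 16673 * 0.984808 / (33 * 57.5877)
= 8.640 MPa

8.640


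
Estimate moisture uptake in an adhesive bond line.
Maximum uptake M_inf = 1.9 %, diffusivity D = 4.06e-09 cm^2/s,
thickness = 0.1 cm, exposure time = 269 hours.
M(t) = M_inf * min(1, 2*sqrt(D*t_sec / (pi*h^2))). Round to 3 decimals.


Convert time: 269 h = 968400 s
ratio = min(1, 2*sqrt(4.06e-09*968400/(pi*0.1^2)))
= 0.707531
M(t) = 1.9 * 0.707531 = 1.344%

1.344


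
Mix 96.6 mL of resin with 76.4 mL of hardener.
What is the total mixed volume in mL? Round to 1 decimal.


Total = 96.6 + 76.4 = 173.0 mL

173.0


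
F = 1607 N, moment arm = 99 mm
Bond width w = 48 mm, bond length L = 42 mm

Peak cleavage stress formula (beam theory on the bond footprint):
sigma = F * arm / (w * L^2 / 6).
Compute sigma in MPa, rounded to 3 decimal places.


sigma = (1607 * 99) / (48 * 1764 / 6)
= 159093 * 6 / 84672
= 954558 / 84672
= 11.274 MPa

11.274


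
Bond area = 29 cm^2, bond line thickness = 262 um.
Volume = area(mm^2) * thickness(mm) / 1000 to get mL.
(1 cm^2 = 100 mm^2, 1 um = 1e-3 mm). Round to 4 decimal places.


area_mm2 = 29 * 100 = 2900
blt_mm = 262 * 1e-3 = 0.262
vol_mm3 = 2900 * 0.262 = 759.8
vol_mL = 759.8 / 1000 = 0.7598 mL

0.7598


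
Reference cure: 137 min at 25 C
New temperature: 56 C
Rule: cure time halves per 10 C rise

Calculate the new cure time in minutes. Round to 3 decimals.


factor = 2^((56-25)/10) = 8.5742
t_new = 137 / 8.5742 = 15.978 min

15.978


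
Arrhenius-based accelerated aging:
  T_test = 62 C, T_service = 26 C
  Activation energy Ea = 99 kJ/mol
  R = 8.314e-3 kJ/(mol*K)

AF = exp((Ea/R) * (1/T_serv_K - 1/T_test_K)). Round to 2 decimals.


T_test_K = 335.15, T_serv_K = 299.15
AF = exp((99/8.314e-3) * (1/299.15 - 1/335.15))
= 71.92

71.92


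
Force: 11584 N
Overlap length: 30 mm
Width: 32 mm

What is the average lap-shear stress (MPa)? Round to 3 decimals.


Average shear stress = F / (overlap * width)
= 11584 / (30 * 32)
= 12.067 MPa

12.067


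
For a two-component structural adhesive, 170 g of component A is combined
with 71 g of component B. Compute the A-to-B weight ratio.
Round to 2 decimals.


Weight ratio A:B = 170 / 71
= 2.39

2.39


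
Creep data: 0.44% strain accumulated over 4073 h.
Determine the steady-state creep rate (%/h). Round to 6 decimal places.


Rate = 0.44 / 4073 = 0.000108 %/h

0.000108


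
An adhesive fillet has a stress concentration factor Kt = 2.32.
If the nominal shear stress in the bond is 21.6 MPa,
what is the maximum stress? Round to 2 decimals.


Max stress = 21.6 * 2.32 = 50.11 MPa

50.11


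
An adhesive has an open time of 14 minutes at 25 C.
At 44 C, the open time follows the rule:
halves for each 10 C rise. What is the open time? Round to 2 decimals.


Factor = 2^((44-25)/10) = 3.7321
Open time = 14 / 3.7321 = 3.75 min

3.75
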